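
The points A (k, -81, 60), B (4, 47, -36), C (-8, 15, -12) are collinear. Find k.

-44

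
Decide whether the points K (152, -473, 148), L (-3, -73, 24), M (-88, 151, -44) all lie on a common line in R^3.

KL = (-155, 400, -124), KM = (-240, 624, -192).
Comparing components 2 and 3: (400)(-192) − (-124)(624) = 576 ≠ 0, so KL and KM are not parallel and the points are not collinear.

No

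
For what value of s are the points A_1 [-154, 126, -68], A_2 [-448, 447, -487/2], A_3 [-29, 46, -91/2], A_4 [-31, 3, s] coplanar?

-5

The points are coplanar iff A_1A_2 · (A_1A_3 × A_1A_4) = 0.
Expanding, this is linear in s: (-16605)s + (-83025) = 0.
So s = -5.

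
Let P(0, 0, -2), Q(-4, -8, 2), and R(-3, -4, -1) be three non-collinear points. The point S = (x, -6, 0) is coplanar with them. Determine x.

A normal to the plane is n = PQ × PR = (8, -8, -8).
S lies in the plane iff n · PS = 0.
This gives (8)x + (32) = 0, so x = -4.

-4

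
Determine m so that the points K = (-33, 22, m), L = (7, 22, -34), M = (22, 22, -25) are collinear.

Direction LM = (15, 0, 9). From the x-coordinate of K, the parameter along the line is τ = (-33 − 7)/15 = -8/3.
Then m = (-34) + (-8/3)·(9) = -58.

-58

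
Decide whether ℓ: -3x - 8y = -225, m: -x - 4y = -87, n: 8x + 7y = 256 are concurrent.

No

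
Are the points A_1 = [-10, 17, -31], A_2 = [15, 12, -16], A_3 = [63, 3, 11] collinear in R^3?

No

A_1A_2 = (25, -5, 15), A_1A_3 = (73, -14, 42).
Comparing components 3 and 1: (15)(73) − (25)(42) = 45 ≠ 0, so A_1A_2 and A_1A_3 are not parallel and the points are not collinear.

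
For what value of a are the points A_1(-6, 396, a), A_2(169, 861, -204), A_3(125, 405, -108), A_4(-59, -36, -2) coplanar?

Coplanarity ⇔ det[A_1A_2; A_1A_3; A_1A_4] = 0.
Expanding, this is linear in a: (64500)a + (6063000) = 0.
So a = -94.

-94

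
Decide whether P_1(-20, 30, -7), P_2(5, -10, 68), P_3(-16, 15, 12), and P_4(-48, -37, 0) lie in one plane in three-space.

Yes

The four points are coplanar iff the 3×3 determinant with rows P_1P_2, P_1P_3, P_1P_4 is zero.
Rows: (25, -40, 75), (4, -15, 19), (-28, -67, 7).
Expanding along the first row: (25)(1168) − (-40)(560) + (75)(-688) = 0.
Zero determinant ⇒ coplanar.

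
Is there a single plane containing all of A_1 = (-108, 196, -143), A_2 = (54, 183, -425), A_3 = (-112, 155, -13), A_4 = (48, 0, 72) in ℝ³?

No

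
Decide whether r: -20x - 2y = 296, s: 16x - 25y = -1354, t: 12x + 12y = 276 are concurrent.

Intersecting r and s: solving the 2×2 system gives (x, y) = (-19, 42).
Substitute into t: (12)(-19) + (12)(42) = 276.
This equals 276, so (-19, 42) lies on all three lines and they are concurrent.

Yes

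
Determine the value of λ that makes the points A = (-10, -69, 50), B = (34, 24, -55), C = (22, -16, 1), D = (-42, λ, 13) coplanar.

Normal to plane ABC: n = (1008, -1204, -644); plane equation n·P = 40796.
Requiring n·D = 40796: (-1204)λ + (-50708) = 40796.
So λ = -76.

-76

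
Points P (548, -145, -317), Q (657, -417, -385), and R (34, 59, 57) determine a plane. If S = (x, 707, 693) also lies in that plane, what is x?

A normal to the plane is n = PQ × PR = (-87856, -5814, -117572).
S lies in the plane iff n · PS = 0.
This gives (-87856)x + (-75556160) = 0, so x = -860.

-860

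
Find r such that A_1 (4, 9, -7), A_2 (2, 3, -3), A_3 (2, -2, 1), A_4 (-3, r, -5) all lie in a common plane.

3

Coplanarity ⇔ det[A_1A_2; A_1A_3; A_1A_4] = 0.
Expanding, this is linear in r: (8)r + (-24) = 0.
So r = 3.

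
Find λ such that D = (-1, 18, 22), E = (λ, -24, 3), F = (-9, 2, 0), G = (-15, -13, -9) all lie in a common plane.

Normal to plane DFG: n = (-186, 60, 24); plane equation n·P = 1794.
Requiring n·E = 1794: (-186)λ + (-1368) = 1794.
So λ = -17.

-17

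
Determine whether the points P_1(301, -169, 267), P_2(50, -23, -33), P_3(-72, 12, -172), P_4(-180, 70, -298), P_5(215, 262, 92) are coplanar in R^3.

The plane through P_1, P_2, P_3 has normal n = P_1P_2 × P_1P_3 = (-9794, 1711, 9027) and equation n·P = -826944.
Checking the remaining points: n·P_4 = -807356, n·P_5 = -826944.
Since n·P_4 = -807356 ≠ -826944, P_4 is off the plane and the points are not all coplanar.

No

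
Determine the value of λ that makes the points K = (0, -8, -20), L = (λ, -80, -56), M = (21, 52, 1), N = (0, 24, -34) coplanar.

The points are coplanar iff KL · (KM × KN) = 0.
Expanding, this is linear in λ: (-1512)λ + (-45360) = 0.
So λ = -30.

-30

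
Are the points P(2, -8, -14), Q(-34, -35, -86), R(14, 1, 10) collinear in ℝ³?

PQ = (-36, -27, -72), PR = (12, 9, 24).
PQ × PR = (0, 0, 0).
The cross product vanishes, so the three points are collinear.

Yes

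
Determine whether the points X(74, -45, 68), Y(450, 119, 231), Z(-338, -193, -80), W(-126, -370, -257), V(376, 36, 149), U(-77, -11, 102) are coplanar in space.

No

The plane through X, Y, Z has normal n = XY × XZ = (-148, -11508, 11920) and equation n·P = 1317468.
Checking the remaining points: n·W = 1213168, n·V = 1306144, n·U = 1353824.
Since n·W = 1213168 ≠ 1317468, W is off the plane and the points are not all coplanar.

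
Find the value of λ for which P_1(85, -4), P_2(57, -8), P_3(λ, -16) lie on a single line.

1

The three points are collinear iff det[P_1P_2; P_1P_3] = 0.
This determinant is linear in λ: (4)λ + (-4) = 0, so λ = 1.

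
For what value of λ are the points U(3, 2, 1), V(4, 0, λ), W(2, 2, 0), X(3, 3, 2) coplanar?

0

Normal to plane UWX: n = (1, 1, -1); plane equation n·P = 4.
Requiring n·V = 4: (-1)λ + (4) = 4.
So λ = 0.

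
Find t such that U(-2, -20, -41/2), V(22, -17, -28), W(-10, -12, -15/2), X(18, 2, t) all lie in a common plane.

-4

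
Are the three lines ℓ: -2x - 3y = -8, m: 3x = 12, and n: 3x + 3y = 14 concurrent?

No

The three lines meet at one point iff the augmented coefficient matrix [aᵢ bᵢ cᵢ] has rank < 3, i.e. its determinant vanishes.
Here the determinant is 18.
Nonzero, so no common point exists.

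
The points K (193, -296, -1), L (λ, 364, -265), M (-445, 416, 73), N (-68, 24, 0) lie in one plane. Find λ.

Normal to plane KMN: n = (-22968, -18676, -18328); plane equation n·P = 1113600.
Requiring n·L = 1113600: (-22968)λ + (-1941144) = 1113600.
So λ = -133.

-133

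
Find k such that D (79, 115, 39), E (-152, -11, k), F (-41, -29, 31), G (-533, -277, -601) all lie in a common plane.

The points are coplanar iff DE · (DF × DG) = 0.
Expanding, this is linear in k: (-41088)k + (-9902208) = 0.
So k = -241.

-241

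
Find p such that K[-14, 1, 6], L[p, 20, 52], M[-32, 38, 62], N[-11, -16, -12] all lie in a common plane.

-35

The points are coplanar iff KL · (KM × KN) = 0.
Expanding, this is linear in p: (286)p + (10010) = 0.
So p = -35.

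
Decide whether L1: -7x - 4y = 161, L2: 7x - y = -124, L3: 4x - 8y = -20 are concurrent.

Intersecting L1 and L2: solving the 2×2 system gives (x, y) = (-657/35, -37/5).
Substitute into L3: (4)(-657/35) + (-8)(-37/5) = -556/35.
But L3 requires -20 ≠ -556/35, so the three lines have no common point.

No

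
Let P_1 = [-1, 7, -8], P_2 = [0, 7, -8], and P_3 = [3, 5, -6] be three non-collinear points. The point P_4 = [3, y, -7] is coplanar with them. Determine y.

6

Coplanarity requires P_1P_2 · (P_1P_3 × P_1P_4) = 0.
P_1P_2 = (1, 0, 0), P_1P_3 = (4, -2, 2); the triple product is linear in y with coefficient -2 and constant term 12.
Setting it to zero: y = 6.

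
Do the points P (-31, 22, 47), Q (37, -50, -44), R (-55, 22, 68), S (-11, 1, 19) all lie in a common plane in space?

With P as base: PQ = (68, -72, -91), PR = (-24, 0, 21), PS = (20, -21, -28).
PR × PS = (441, -252, 504).
PQ · (PR × PS) = 2268.
Since 2268 ≠ 0, the four points are not coplanar.

No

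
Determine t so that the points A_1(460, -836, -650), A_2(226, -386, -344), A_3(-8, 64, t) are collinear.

-38

Direction A_1A_2 = (-234, 450, 306). From the x-coordinate of A_3, the parameter along the line is τ = (-8 − 460)/(-234) = 2.
Then t = (-650) + 2·(306) = -38.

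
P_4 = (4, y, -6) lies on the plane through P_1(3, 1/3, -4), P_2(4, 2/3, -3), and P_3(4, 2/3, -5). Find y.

A normal to the plane is n = P_1P_2 × P_1P_3 = (-2/3, 2, 0).
P_4 lies in the plane iff n · P_1P_4 = 0.
This gives (2)y + (-4/3) = 0, so y = 2/3.

2/3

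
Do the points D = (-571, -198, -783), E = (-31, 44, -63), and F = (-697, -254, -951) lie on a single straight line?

No

DE = (540, 242, 720), DF = (-126, -56, -168).
DE × DF = (-336, 0, 252).
The cross product is nonzero, so the points do not lie on one line.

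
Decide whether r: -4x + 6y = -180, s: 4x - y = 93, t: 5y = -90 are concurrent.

The three lines meet at one point iff the augmented coefficient matrix [aᵢ bᵢ cᵢ] has rank < 3, i.e. its determinant vanishes.
Here the determinant is 60.
Nonzero, so no common point exists.

No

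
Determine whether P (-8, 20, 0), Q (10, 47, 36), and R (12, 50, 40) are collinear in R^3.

Yes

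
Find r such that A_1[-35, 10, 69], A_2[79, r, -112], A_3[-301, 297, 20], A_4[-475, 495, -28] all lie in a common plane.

Coplanarity ⇔ det[A_1A_2; A_1A_3; A_1A_4] = 0.
Expanding, this is linear in r: (-4242)r + (72114) = 0.
So r = 17.

17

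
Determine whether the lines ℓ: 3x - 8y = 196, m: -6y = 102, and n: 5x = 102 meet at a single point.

No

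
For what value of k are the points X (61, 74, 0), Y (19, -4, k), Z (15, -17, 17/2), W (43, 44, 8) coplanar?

12

Normal to plane XZW: n = (-473, 215, -258); plane equation n·P = -12943.
Requiring n·Y = -12943: (-258)k + (-9847) = -12943.
So k = 12.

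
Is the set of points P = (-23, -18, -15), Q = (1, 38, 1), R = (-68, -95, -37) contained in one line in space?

No

PQ = (24, 56, 16), PR = (-45, -77, -22).
Comparing components 3 and 1: (16)(-45) − (24)(-22) = -192 ≠ 0, so PQ and PR are not parallel and the points are not collinear.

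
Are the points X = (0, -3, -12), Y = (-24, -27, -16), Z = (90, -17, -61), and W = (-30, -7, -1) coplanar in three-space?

Yes

With X as base: XY = (-24, -24, -4), XZ = (90, -14, -49), XW = (-30, -4, 11).
XZ × XW = (-350, 480, -780).
XY · (XZ × XW) = 0.
The scalar triple product vanishes, so the four points are coplanar.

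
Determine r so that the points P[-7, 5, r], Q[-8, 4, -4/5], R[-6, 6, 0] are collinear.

Collinearity requires PQ × PR = 0; each component is linear in r.
The x-component gives (2)r + (4/5) = 0, so r = -2/5.
The remaining components then also vanish.

-2/5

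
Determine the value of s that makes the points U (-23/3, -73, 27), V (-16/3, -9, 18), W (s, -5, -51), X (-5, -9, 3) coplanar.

-11/3

The points are coplanar iff UV · (UW × UX) = 0.
Expanding, this is linear in s: (960)s + (3520) = 0.
So s = -11/3.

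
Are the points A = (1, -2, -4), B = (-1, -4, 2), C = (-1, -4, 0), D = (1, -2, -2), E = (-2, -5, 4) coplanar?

The plane through A, B, C has normal n = AB × AC = (4, -4, 0) and equation n·P = 12.
Checking the remaining points: n·D = 12, n·E = 12.
All equal 12, so all 5 points lie in one plane.

Yes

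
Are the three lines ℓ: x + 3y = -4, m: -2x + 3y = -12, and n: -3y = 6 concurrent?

No

Intersecting ℓ and m: solving the 2×2 system gives (x, y) = (8/3, -20/9).
Substitute into n: (0)(8/3) + (-3)(-20/9) = 20/3.
But n requires 6 ≠ 20/3, so the three lines have no common point.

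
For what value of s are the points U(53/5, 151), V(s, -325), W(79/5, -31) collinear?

121/5

The three points are collinear iff det[UV; UW] = 0.
This determinant is linear in s: (-182)s + (22022/5) = 0, so s = 121/5.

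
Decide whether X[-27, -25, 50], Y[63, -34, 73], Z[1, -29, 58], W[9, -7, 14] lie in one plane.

A normal to the plane through X, Y, Z is n = XY × XZ = (20, -76, -108).
The plane has equation n·P = -4040. For W: n·W = -800.
-800 ≠ -4040, so W is off the plane.

No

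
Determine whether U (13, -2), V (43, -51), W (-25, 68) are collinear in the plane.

UV = (30, -49), UW = (-38, 70).
det[UV; UW] = (30)(70) − (-49)(-38) = 238.
The determinant is nonzero, so they are not collinear.

No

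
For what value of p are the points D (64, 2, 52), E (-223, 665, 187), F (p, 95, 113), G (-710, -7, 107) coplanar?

-552

Normal to plane DEG: n = (37680, -88705, 515745); plane equation n·P = 29052850.
Requiring n·F = 29052850: (37680)p + (49852210) = 29052850.
So p = -552.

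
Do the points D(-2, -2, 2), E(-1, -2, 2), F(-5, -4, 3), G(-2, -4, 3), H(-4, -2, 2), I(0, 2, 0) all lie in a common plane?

The plane through D, E, F has normal n = DE × DF = (0, -1, -2) and equation n·P = -2.
Checking the remaining points: n·G = -2, n·H = -2, n·I = -2.
All equal -2, so all 6 points lie in one plane.

Yes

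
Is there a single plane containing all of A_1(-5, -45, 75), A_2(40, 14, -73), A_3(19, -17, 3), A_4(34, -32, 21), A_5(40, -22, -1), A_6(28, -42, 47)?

The plane through A_1, A_2, A_3 has normal n = A_1A_2 × A_1A_3 = (-104, -312, -156) and equation n·P = 2860.
Checking the remaining points: n·A_4 = 3172, n·A_5 = 2860, n·A_6 = 2860.
Since n·A_4 = 3172 ≠ 2860, A_4 is off the plane and the points are not all coplanar.

No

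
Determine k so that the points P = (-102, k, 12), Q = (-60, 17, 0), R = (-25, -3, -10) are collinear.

Direction QR = (35, -20, -10). From the x-coordinate of P, the parameter along the line is τ = (-102 − (-60))/35 = -6/5.
Then k = 17 + (-6/5)·(-20) = 41.

41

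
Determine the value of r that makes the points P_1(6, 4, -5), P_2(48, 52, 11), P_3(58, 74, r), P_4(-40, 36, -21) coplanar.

15

Normal to plane P_1P_2P_4: n = (-1280, -64, 3552); plane equation n·P = -25696.
Requiring n·P_3 = -25696: (3552)r + (-78976) = -25696.
So r = 15.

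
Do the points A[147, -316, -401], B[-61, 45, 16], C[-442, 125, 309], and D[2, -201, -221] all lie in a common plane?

Yes

The four points are coplanar iff the 3×3 determinant with rows AB, AC, AD is zero.
Rows: (-208, 361, 417), (-589, 441, 710), (-145, 115, 180).
Expanding along the first row: (-208)(-2270) − (361)(-3070) + (417)(-3790) = 0.
Zero determinant ⇒ coplanar.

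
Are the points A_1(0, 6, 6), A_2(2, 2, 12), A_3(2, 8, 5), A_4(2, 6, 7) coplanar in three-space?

With A_1 as base: A_1A_2 = (2, -4, 6), A_1A_3 = (2, 2, -1), A_1A_4 = (2, 0, 1).
A_1A_3 × A_1A_4 = (2, -4, -4).
A_1A_2 · (A_1A_3 × A_1A_4) = -4.
Since -4 ≠ 0, the four points are not coplanar.

No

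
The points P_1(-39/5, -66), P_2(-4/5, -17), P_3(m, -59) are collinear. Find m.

The three points are collinear iff det[P_1P_2; P_1P_3] = 0.
This determinant is linear in m: (-49)m + (-1666/5) = 0, so m = -34/5.

-34/5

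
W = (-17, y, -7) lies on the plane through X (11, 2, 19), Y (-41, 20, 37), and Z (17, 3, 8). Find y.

24

The plane through X, Y, Z has equation −216x − 464y − 160z = -6344.
Substituting W: (-464)y + (4792) = -6344, so y = 24.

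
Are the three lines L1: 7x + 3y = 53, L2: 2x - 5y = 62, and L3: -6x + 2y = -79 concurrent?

No

Intersecting L1 and L2: solving the 2×2 system gives (x, y) = (11, -8).
Substitute into L3: (-6)(11) + (2)(-8) = -82.
But L3 requires -79 ≠ -82, so the three lines have no common point.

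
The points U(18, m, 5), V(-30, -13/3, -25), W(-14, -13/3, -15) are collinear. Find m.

-13/3

Direction VW = (16, 0, 10). From the x-coordinate of U, the parameter along the line is τ = (18 − (-30))/16 = 3.
Then m = (-13/3) + 3·(0) = -13/3.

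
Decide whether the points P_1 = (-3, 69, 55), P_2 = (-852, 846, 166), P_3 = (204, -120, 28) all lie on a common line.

P_1P_2 = (-849, 777, 111), P_1P_3 = (207, -189, -27).
P_1P_2 × P_1P_3 = (0, 54, -378).
The cross product is nonzero, so the points do not lie on one line.

No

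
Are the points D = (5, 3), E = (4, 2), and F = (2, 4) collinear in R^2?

No

DE = (-1, -1), DF = (-3, 1).
If collinear, DF would be a scalar multiple of DE. But (-1)·(1) ≠ (-1)·(-3) (difference -4), so they are not parallel; the points are not collinear.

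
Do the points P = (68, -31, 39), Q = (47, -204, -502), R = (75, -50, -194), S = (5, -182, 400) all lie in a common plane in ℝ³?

Yes

The four points are coplanar iff the 3×3 determinant with rows PQ, PR, PS is zero.
Rows: (-21, -173, -541), (7, -19, -233), (-63, -151, 361).
Expanding along the first row: (-21)(-42042) − (-173)(-12152) + (-541)(-2254) = 0.
Zero determinant ⇒ coplanar.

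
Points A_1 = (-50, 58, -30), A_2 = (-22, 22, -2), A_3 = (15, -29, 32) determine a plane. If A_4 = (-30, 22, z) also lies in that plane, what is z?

-19

The plane through A_1, A_2, A_3 has equation 204x + 84y − 96z = -2448.
Substituting A_4: (-96)z + (-4272) = -2448, so z = -19.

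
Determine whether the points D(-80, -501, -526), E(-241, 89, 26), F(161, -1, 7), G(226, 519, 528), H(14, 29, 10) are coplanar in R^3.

No

The plane through D, E, F has normal n = DE × DF = (38470, 218845, -222690) and equation n·P = 4415995.
Checking the remaining points: n·G = 4694455, n·H = 4658185.
Since n·G = 4694455 ≠ 4415995, G is off the plane and the points are not all coplanar.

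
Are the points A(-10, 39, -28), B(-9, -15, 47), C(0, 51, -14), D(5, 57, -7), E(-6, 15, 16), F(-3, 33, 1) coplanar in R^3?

Yes

The plane through A, B, C has normal n = AB × AC = (-1656, 736, 552) and equation n·P = 29808.
Checking the remaining points: n·D = 29808, n·E = 29808, n·F = 29808.
All equal 29808, so all 6 points lie in one plane.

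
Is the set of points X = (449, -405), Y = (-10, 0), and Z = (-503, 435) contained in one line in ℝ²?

Yes

XY = (-459, 405), XZ = (-952, 840).
Checking proportionality: XZ = 56/27·XY, so the vectors are parallel and the points are collinear.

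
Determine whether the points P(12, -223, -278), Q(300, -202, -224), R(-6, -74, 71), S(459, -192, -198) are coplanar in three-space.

No

The four points are coplanar iff the 3×3 determinant with rows PQ, PR, PS is zero.
Rows: (288, 21, 54), (-18, 149, 349), (447, 31, 80).
Expanding along the first row: (288)(1101) − (21)(-157443) + (54)(-67161) = -3303.
Nonzero ⇒ not coplanar.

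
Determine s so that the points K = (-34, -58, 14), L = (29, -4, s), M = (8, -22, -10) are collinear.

Collinearity requires KL × KM = 0; each component is linear in s.
The x-component gives (-36)s + (-792) = 0, so s = -22.
The remaining components then also vanish.

-22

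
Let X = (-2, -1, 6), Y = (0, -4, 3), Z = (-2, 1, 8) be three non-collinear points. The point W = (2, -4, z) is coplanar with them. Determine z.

Coplanarity requires XY · (XZ × XW) = 0.
XY = (2, -3, -3), XZ = (0, 2, 2); the triple product is linear in z with coefficient 4 and constant term -12.
Setting it to zero: z = 3.

3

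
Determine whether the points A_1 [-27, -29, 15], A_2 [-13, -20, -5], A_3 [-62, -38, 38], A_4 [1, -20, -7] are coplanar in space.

A normal to the plane through A_1, A_2, A_3 is n = A_1A_2 × A_1A_3 = (27, 378, 189).
The plane has equation n·P = -8856. For A_4: n·A_4 = -8856.
Equal, so A_4 lies in the plane and all four are coplanar.

Yes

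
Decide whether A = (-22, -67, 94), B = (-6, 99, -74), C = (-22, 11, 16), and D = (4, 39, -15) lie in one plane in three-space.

No

The four points are coplanar iff the 3×3 determinant with rows AB, AC, AD is zero.
Rows: (16, 166, -168), (0, 78, -78), (26, 106, -109).
Expanding along the first row: (16)(-234) − (166)(2028) + (-168)(-2028) = 312.
Nonzero ⇒ not coplanar.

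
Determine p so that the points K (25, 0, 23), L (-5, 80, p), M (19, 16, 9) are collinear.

-47

Collinearity requires KL × KM = 0; each component is linear in p.
The x-component gives (-16)p + (-752) = 0, so p = -47.
The remaining components then also vanish.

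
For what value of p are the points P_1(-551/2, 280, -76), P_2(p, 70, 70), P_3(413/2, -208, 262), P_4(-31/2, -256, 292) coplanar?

-45/2

The points are coplanar iff P_1P_2 · (P_1P_3 × P_1P_4) = 0.
Expanding, this is linear in p: (1584)p + (35640) = 0.
So p = -45/2.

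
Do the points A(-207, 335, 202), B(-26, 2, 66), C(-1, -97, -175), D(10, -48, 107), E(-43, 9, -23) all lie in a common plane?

Yes

The plane through A, B, C has normal n = AB × AC = (66789, 40221, -9594) and equation n·P = -2289276.
Checking the remaining points: n·D = -2289276, n·E = -2289276.
All equal -2289276, so all 5 points lie in one plane.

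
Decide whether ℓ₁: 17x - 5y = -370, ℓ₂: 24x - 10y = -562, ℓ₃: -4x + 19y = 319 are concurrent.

No

Intersecting ℓ₁ and ℓ₂: solving the 2×2 system gives (x, y) = (-89/5, 337/25).
Substitute into ℓ₃: (-4)(-89/5) + (19)(337/25) = 8183/25.
But ℓ₃ requires 319 ≠ 8183/25, so the three lines have no common point.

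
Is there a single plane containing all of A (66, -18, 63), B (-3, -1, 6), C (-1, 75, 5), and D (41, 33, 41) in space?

The four points are coplanar iff the 3×3 determinant with rows AB, AC, AD is zero.
Rows: (-69, 17, -57), (-67, 93, -58), (-25, 51, -22).
Expanding along the first row: (-69)(912) − (17)(24) + (-57)(-1092) = -1092.
Nonzero ⇒ not coplanar.

No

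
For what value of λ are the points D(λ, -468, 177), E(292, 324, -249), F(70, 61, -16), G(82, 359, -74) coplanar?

Coplanarity ⇔ det[DE; DF; DG] = 0.
Expanding, this is linear in λ: (54180)λ + (3034080) = 0.
So λ = -56.

-56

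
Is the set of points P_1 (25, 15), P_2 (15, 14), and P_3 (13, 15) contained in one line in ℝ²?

No

P_1P_2 = (-10, -1), P_1P_3 = (-12, 0).
Twice the signed area of △P_1P_2P_3 is (-10)(0) − (-1)(-12) = -12.
The area is nonzero, so the three points are not collinear.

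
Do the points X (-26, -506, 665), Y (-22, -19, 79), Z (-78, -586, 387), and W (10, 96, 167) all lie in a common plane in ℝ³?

The four points are coplanar iff the 3×3 determinant with rows XY, XZ, XW is zero.
Rows: (4, 487, -586), (-52, -80, -278), (36, 602, -498).
Expanding along the first row: (4)(207196) − (487)(35904) + (-586)(-28424) = 0.
Zero determinant ⇒ coplanar.

Yes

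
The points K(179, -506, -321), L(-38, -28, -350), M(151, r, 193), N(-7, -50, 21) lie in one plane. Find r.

-379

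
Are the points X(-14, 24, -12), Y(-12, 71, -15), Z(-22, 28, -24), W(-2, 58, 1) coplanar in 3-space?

Yes

A normal to the plane through X, Y, Z is n = XY × XZ = (-552, 48, 384).
The plane has equation n·P = 4272. For W: n·W = 4272.
Equal, so W lies in the plane and all four are coplanar.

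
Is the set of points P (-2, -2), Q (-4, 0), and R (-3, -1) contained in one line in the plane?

Yes

PQ = (-2, 2), PR = (-1, 1).
det[PQ; PR] = (-2)(1) − (2)(-1) = 0.
The determinant is zero, so the points are collinear.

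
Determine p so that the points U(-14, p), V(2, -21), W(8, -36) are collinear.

Collinearity: (U − V) must be parallel to (W − V) = (6, -15).
Cross-multiplying the components: (p − (-21))·(6) = (-16)·(-15).
Solving gives p = 19.

19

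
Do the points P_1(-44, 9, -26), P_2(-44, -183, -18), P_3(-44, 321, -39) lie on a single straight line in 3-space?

Yes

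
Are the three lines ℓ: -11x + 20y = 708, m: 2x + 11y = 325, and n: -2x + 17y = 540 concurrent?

No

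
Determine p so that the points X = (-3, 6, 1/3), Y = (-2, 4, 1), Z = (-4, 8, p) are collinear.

-1/3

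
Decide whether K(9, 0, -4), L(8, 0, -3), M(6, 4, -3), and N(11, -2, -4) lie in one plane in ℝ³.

No

With K as base: KL = (-1, 0, 1), KM = (-3, 4, 1), KN = (2, -2, 0).
KM × KN = (2, 2, -2).
KL · (KM × KN) = -4.
Since -4 ≠ 0, the four points are not coplanar.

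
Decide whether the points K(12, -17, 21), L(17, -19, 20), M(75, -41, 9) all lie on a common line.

KL = (5, -2, -1), KM = (63, -24, -12).
Comparing components 3 and 1: (-1)(63) − (5)(-12) = -3 ≠ 0, so KL and KM are not parallel and the points are not collinear.

No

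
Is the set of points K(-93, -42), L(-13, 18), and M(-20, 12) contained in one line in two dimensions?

No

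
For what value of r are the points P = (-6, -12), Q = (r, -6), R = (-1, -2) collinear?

-3

The three points are collinear iff det[PQ; PR] = 0.
This determinant is linear in r: (10)r + (30) = 0, so r = -3.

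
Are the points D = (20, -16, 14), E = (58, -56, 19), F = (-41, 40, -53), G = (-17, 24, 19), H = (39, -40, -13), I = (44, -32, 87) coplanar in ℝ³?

No

The plane through D, E, F has normal n = DE × DF = (2400, 2241, -312) and equation n·P = 7776.
Checking the remaining points: n·G = 7056, n·H = 8016, n·I = 6744.
Since n·G = 7056 ≠ 7776, G is off the plane and the points are not all coplanar.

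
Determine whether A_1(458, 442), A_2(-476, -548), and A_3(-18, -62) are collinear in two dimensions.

No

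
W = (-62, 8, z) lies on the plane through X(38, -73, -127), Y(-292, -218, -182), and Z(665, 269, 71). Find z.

32

The plane through X, Y, Z has equation −9900x + 30855y − 21945z = 158400.
Substituting W: (-21945)z + (860640) = 158400, so z = 32.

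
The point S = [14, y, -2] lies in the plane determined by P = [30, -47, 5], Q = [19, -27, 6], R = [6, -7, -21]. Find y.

The plane through P, Q, R has equation −560x − 310y + 40z = -2030.
Substituting S: (-310)y + (-7920) = -2030, so y = -19.

-19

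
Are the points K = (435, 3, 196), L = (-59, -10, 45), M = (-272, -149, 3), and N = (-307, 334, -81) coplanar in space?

The four points are coplanar iff the 3×3 determinant with rows KL, KM, KN is zero.
Rows: (-494, -13, -151), (-707, -152, -193), (-742, 331, -277).
Expanding along the first row: (-494)(105987) − (-13)(52633) + (-151)(-346801) = 693602.
Nonzero ⇒ not coplanar.

No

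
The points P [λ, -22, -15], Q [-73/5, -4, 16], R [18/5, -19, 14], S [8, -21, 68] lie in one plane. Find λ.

The points are coplanar iff PQ · (PR × PS) = 0.
Expanding, this is linear in λ: (814)λ + (-25234/5) = 0.
So λ = 31/5.

31/5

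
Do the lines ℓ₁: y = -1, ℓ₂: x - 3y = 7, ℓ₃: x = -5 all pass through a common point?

Intersecting ℓ₁ and ℓ₂: solving the 2×2 system gives (x, y) = (4, -1).
Substitute into ℓ₃: (1)(4) + (0)(-1) = 4.
But ℓ₃ requires -5 ≠ 4, so the three lines have no common point.

No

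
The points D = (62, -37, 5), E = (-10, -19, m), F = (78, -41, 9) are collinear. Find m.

Collinearity requires DE × DF = 0; each component is linear in m.
The x-component gives (4)m + (52) = 0, so m = -13.
The remaining components then also vanish.

-13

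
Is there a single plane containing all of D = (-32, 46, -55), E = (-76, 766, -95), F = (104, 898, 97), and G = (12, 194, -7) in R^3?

Yes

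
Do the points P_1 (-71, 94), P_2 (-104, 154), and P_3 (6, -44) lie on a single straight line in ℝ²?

No

P_1P_2 = (-33, 60), P_1P_3 = (77, -138).
Twice the signed area of △P_1P_2P_3 is (-33)(-138) − (60)(77) = -66.
The area is nonzero, so the three points are not collinear.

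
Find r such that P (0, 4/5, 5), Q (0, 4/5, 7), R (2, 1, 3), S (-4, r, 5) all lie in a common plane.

2/5

Coplanarity ⇔ det[PQ; PR; PS] = 0.
Expanding, this is linear in r: (4)r + (-8/5) = 0.
So r = 2/5.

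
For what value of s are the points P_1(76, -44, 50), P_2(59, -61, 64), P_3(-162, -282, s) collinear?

Direction P_1P_2 = (-17, -17, 14). From the x-coordinate of P_3, the parameter along the line is τ = (-162 − 76)/(-17) = 14.
Then s = 50 + 14·(14) = 246.

246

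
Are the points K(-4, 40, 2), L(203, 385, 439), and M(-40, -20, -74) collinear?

Yes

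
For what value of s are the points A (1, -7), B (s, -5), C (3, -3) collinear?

Collinearity: (B − A) must be parallel to (C − A) = (2, 4).
Cross-multiplying the components: (s − 1)·(4) = (2)·(2).
Solving gives s = 2.

2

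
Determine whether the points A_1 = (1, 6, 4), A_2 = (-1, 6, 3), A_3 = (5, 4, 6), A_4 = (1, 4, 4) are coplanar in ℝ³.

Yes

A normal to the plane through A_1, A_2, A_3 is n = A_1A_2 × A_1A_3 = (-2, 0, 4).
The plane has equation n·P = 14. For A_4: n·A_4 = 14.
Equal, so A_4 lies in the plane and all four are coplanar.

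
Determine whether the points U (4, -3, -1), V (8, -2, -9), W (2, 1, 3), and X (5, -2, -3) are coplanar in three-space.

Yes

A normal to the plane through U, V, W is n = UV × UW = (36, 0, 18).
The plane has equation n·P = 126. For X: n·X = 126.
Equal, so X lies in the plane and all four are coplanar.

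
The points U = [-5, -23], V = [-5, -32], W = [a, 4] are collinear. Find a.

The three points are collinear iff det[UV; UW] = 0.
This determinant is linear in a: (9)a + (45) = 0, so a = -5.

-5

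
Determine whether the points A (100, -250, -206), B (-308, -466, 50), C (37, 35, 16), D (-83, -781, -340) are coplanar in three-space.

With A as base: AB = (-408, -216, 256), AC = (-63, 285, 222), AD = (-183, -531, -134).
AC × AD = (79692, -49068, 85608).
AB · (AC × AD) = 0.
The scalar triple product vanishes, so the four points are coplanar.

Yes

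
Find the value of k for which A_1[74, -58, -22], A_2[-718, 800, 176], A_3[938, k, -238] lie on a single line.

Direction A_1A_2 = (-792, 858, 198). From the x-coordinate of A_3, the parameter along the line is τ = (938 − 74)/(-792) = -12/11.
Then k = (-58) + (-12/11)·(858) = -994.

-994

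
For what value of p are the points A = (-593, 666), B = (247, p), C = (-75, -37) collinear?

The three points are collinear iff det[AB; AC] = 0.
This determinant is linear in p: (-518)p + (-245532) = 0, so p = -474.

-474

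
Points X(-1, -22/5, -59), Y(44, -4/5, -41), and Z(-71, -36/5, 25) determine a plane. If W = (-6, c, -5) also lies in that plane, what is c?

-17/5

The plane through X, Y, Z has equation (1764/5)x − 5040y + 126z = 71946/5.
Substituting W: (-5040)c + (-13734/5) = 71946/5, so c = -17/5.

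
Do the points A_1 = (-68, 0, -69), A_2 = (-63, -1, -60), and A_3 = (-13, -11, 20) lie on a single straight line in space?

No

A_1A_2 = (5, -1, 9), A_1A_3 = (55, -11, 89).
A_1A_2 × A_1A_3 = (10, 50, 0).
The cross product is nonzero, so the points do not lie on one line.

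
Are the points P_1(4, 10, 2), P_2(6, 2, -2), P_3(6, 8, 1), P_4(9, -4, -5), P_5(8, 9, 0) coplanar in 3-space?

The plane through P_1, P_2, P_3 has normal n = P_1P_2 × P_1P_3 = (0, -6, 12) and equation n·P = -36.
Checking the remaining points: n·P_4 = -36, n·P_5 = -54.
Since n·P_5 = -54 ≠ -36, P_5 is off the plane and the points are not all coplanar.

No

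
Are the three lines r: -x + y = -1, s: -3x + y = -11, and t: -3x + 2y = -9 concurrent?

Intersecting r and s: solving the 2×2 system gives (x, y) = (5, 4).
Substitute into t: (-3)(5) + (2)(4) = -7.
But t requires -9 ≠ -7, so the three lines have no common point.

No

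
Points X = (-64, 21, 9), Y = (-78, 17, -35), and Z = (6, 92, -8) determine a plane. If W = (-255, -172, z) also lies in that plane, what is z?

The plane through X, Y, Z has equation 3192x − 3318y − 714z = -280392.
Substituting W: (-714)z + (-243264) = -280392, so z = 52.

52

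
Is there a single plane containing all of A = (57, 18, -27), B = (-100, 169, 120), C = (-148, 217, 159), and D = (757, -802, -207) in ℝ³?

Yes

A normal to the plane through A, B, C is n = AB × AC = (-1167, -933, -288).
The plane has equation n·P = -75537. For D: n·D = -75537.
Equal, so D lies in the plane and all four are coplanar.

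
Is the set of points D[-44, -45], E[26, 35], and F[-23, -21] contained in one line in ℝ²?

DE = (70, 80), DF = (21, 24).
det[DE; DF] = (70)(24) − (80)(21) = 0.
The determinant is zero, so the points are collinear.

Yes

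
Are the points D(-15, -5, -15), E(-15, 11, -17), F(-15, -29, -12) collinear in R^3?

Yes

DE = (0, 16, -2), DF = (0, -24, 3).
Each component of DF is -3/2 times the corresponding component of DE, so DF = -3/2·DE and the points are collinear.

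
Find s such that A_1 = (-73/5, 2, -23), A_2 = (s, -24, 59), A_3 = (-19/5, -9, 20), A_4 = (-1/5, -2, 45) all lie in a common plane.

7

Normal to plane A_1A_3A_4: n = (-576, -576/5, 576/5); plane equation n·P = 27648/5.
Requiring n·A_2 = 27648/5: (-576)s + (47808/5) = 27648/5.
So s = 7.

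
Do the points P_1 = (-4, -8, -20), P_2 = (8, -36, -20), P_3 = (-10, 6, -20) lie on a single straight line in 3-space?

P_1P_2 = (12, -28, 0), P_1P_3 = (-6, 14, 0).
P_1P_2 × P_1P_3 = (0, 0, 0).
The cross product vanishes, so the three points are collinear.

Yes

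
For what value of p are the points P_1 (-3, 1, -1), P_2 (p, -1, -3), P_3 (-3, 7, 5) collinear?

-3

Collinearity requires P_1P_2 × P_1P_3 = 0; each component is linear in p.
The y-component gives (-6)p + (-18) = 0, so p = -3.
The remaining components then also vanish.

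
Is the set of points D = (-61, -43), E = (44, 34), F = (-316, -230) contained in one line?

Yes

DE = (105, 77), DF = (-255, -187).
Twice the signed area of △DEF is (105)(-187) − (77)(-255) = 0.
The triangle is degenerate (zero area), so the points are collinear.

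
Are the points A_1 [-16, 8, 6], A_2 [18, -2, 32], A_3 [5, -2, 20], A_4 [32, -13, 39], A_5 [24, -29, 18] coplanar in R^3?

No

The plane through A_1, A_2, A_3 has normal n = A_1A_2 × A_1A_3 = (120, 70, -130) and equation n·P = -2140.
Checking the remaining points: n·A_4 = -2140, n·A_5 = -1490.
Since n·A_5 = -1490 ≠ -2140, A_5 is off the plane and the points are not all coplanar.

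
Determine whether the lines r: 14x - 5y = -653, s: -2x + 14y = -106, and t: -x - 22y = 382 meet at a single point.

Yes

Lines aᵢx + bᵢy = cᵢ with pairwise distinct directions are concurrent exactly when det[aᵢ bᵢ cᵢ] = 0.
Here the determinant is 0.
It vanishes, so the lines are concurrent at (-52, -15).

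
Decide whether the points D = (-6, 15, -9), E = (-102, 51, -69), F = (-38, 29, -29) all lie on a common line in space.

DE = (-96, 36, -60), DF = (-32, 14, -20).
Comparing components 2 and 3: (36)(-20) − (-60)(14) = 120 ≠ 0, so DE and DF are not parallel and the points are not collinear.

No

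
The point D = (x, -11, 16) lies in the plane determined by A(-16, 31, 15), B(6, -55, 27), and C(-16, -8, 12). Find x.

-11

Coplanarity requires AB · (AC × AD) = 0.
AB = (22, -86, 12), AC = (0, -39, -3); the triple product is linear in x with coefficient 726 and constant term 7986.
Setting it to zero: x = -11.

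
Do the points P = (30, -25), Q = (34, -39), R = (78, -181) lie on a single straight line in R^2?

No

PQ = (4, -14), PR = (48, -156).
If collinear, PR would be a scalar multiple of PQ. But (4)·(-156) ≠ (-14)·(48) (difference 48), so they are not parallel; the points are not collinear.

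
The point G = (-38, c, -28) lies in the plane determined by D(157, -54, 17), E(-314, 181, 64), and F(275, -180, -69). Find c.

The plane through D, E, F has equation −14288x − 34960y + 31616z = 182096.
Substituting G: (-34960)c + (-342304) = 182096, so c = -15.

-15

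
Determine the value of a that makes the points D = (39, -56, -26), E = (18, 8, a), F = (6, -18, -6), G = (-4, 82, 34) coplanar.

2

Normal to plane DFG: n = (-480, 1120, -2920); plane equation n·P = -5520.
Requiring n·E = -5520: (-2920)a + (320) = -5520.
So a = 2.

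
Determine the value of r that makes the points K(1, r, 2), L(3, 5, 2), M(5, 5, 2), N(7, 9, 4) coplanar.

5

The points are coplanar iff KL · (KM × KN) = 0.
Expanding, this is linear in r: (4)r + (-20) = 0.
So r = 5.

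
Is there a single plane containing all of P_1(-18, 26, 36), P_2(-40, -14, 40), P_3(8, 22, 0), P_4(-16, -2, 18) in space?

No

A normal to the plane through P_1, P_2, P_3 is n = P_1P_2 × P_1P_3 = (1456, -688, 1128).
The plane has equation n·P = -3488. For P_4: n·P_4 = -1616.
-1616 ≠ -3488, so P_4 is off the plane.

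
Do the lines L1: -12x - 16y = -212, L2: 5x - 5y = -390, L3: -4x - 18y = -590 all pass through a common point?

Lines aᵢx + bᵢy = cᵢ with pairwise distinct directions are concurrent exactly when det[aᵢ bᵢ cᵢ] = 0.
Here the determinant is 0.
It vanishes, so the lines are concurrent at (-37, 41).

Yes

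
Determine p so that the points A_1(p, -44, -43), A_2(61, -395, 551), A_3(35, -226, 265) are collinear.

7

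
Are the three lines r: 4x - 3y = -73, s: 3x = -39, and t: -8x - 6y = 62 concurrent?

Yes

Intersecting r and s: solving the 2×2 system gives (x, y) = (-13, 7).
Substitute into t: (-8)(-13) + (-6)(7) = 62.
This equals 62, so (-13, 7) lies on all three lines and they are concurrent.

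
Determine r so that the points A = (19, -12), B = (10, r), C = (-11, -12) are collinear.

-12

Collinearity: (B − A) must be parallel to (C − A) = (-30, 0).
Cross-multiplying the components: (r − (-12))·(-30) = (-9)·(0).
Solving gives r = -12.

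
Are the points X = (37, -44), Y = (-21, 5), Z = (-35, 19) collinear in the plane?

No

XY = (-58, 49), XZ = (-72, 63).
det[XY; XZ] = (-58)(63) − (49)(-72) = -126.
The determinant is nonzero, so they are not collinear.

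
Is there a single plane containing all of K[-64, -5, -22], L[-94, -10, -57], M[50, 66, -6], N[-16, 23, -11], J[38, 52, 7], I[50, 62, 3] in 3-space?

Yes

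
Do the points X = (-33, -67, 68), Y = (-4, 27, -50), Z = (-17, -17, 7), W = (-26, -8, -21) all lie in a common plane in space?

The four points are coplanar iff the 3×3 determinant with rows XY, XZ, XW is zero.
Rows: (29, 94, -118), (16, 50, -61), (7, 59, -89).
Expanding along the first row: (29)(-851) − (94)(-997) + (-118)(594) = -1053.
Nonzero ⇒ not coplanar.

No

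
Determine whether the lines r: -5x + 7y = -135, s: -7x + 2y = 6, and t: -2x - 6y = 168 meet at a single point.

Intersecting r and s: solving the 2×2 system gives (x, y) = (-8, -25).
Substitute into t: (-2)(-8) + (-6)(-25) = 166.
But t requires 168 ≠ 166, so the three lines have no common point.

No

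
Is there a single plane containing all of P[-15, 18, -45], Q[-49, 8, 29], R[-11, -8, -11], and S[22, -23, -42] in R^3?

No

The four points are coplanar iff the 3×3 determinant with rows PQ, PR, PS is zero.
Rows: (-34, -10, 74), (4, -26, 34), (37, -41, 3).
Expanding along the first row: (-34)(1316) − (-10)(-1246) + (74)(798) = 1848.
Nonzero ⇒ not coplanar.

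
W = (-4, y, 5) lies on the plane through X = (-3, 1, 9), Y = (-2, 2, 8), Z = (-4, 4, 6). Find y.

Coplanarity requires XY · (XZ × XW) = 0.
XY = (1, 1, -1), XZ = (-1, 3, -3); the triple product is linear in y with coefficient 4 and constant term -20.
Setting it to zero: y = 5.

5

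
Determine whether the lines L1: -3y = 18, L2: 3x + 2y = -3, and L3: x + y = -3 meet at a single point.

Yes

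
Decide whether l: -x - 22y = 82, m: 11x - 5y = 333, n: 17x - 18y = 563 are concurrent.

No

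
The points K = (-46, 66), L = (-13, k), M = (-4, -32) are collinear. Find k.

-11

Collinearity: (L − K) must be parallel to (M − K) = (42, -98).
Cross-multiplying the components: (k − 66)·(42) = (33)·(-98).
Solving gives k = -11.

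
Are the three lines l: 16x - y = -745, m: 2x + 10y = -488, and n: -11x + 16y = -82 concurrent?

No

Intersecting l and m: solving the 2×2 system gives (x, y) = (-49, -39).
Substitute into n: (-11)(-49) + (16)(-39) = -85.
But n requires -82 ≠ -85, so the three lines have no common point.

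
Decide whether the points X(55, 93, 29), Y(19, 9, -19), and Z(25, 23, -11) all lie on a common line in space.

Yes

XY = (-36, -84, -48), XZ = (-30, -70, -40).
Each component of XZ is 5/6 times the corresponding component of XY, so XZ = 5/6·XY and the points are collinear.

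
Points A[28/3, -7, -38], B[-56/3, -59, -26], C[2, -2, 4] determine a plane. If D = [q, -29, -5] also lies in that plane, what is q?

-9

Coplanarity requires AB · (AC × AD) = 0.
AB = (-28, -52, 12), AC = (-22/3, 5, 42); the triple product is linear in q with coefficient -2244 and constant term -20196.
Setting it to zero: q = -9.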